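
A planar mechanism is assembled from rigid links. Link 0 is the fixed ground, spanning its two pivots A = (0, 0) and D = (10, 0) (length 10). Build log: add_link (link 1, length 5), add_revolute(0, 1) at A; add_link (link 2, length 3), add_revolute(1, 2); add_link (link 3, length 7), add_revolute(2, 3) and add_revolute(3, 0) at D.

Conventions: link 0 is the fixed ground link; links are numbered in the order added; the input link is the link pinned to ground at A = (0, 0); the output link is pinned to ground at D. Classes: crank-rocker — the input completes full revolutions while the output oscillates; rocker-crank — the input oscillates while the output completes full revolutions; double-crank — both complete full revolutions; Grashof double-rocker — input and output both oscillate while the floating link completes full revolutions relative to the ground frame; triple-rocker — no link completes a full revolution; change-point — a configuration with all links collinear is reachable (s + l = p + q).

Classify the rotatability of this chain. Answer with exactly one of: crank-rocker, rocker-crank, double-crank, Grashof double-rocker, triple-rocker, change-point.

lengths: ground=10, input=5, coupler=3, output=7
sorted: s=3 (shortest), l=10 (longest), p+q=12
s + l = 13 vs p + q = 12
s + l > p + q → non-Grashof → no link fully rotates → triple-rocker

triple-rocker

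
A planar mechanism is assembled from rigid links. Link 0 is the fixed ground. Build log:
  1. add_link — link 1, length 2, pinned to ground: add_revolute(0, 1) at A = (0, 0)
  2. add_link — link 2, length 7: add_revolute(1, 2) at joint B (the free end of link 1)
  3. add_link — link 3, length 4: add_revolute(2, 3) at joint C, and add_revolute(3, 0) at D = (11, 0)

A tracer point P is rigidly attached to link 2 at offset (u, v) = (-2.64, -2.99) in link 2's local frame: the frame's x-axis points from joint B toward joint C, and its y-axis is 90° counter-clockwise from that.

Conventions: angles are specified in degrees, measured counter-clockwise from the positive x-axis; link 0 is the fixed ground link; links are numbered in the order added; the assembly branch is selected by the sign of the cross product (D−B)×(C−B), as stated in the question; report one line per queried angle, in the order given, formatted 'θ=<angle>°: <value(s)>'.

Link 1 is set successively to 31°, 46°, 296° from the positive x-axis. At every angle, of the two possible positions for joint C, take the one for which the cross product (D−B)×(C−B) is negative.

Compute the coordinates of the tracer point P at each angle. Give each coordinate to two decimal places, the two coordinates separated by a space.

A=(0,0), D=(11.00,0)
θ=31°: B = A + 2.00·(cos31°, sin31°) = (1.7143, 1.0301)
θ=31°: |BD| = 9.3426
θ=31°: circle(B,7.00) ∩ circle(D,4.00): a=6.4374, h=2.7495
θ=31°:   candidates: C₊=(8.4156,3.0531) cross=25.688; C₋=(7.8094,-2.4124) cross=-25.688
θ=31°:   branch - wants cross < 0 → take C=(7.8094,-2.4124) (cross=-25.688)
θ=31°: ex = (C−B)/|BC| = (0.8707,-0.4918); ey = (0.4918,0.8707)
θ=31°: P = B + -2.64·ex + -2.99·ey = (-2.0548,-0.2751)
θ=46°: B = A + 2.00·(cos46°, sin46°) = (1.3893, 1.4387)
θ=46°: |BD| = 9.7178
θ=46°: circle(B,7.00) ∩ circle(D,4.00): a=6.5568, h=2.4512
θ=46°:   candidates: C₊=(8.2368,2.8921) cross=23.820; C₋=(7.5110,-1.9562) cross=-23.820
θ=46°:   branch - wants cross < 0 → take C=(7.5110,-1.9562) (cross=-23.820)
θ=46°: ex = (C−B)/|BC| = (0.8745,-0.4850); ey = (0.4850,0.8745)
θ=46°: P = B + -2.64·ex + -2.99·ey = (-2.3695,0.1042)
θ=296°: B = A + 2.00·(cos296°, sin296°) = (0.8767, -1.7976)
θ=296°: |BD| = 10.2816
θ=296°: circle(B,7.00) ∩ circle(D,4.00): a=6.7456, h=1.8699
θ=296°:   candidates: C₊=(7.1915,1.2229) cross=19.226; C₋=(7.8454,-2.4594) cross=-19.226
θ=296°:   branch - wants cross < 0 → take C=(7.8454,-2.4594) (cross=-19.226)
θ=296°: ex = (C−B)/|BC| = (0.9955,-0.0945); ey = (0.0945,0.9955)
θ=296°: P = B + -2.64·ex + -2.99·ey = (-2.0341,-4.5246)

θ=31°: -2.05 -0.28
θ=46°: -2.37 0.10
θ=296°: -2.03 -4.52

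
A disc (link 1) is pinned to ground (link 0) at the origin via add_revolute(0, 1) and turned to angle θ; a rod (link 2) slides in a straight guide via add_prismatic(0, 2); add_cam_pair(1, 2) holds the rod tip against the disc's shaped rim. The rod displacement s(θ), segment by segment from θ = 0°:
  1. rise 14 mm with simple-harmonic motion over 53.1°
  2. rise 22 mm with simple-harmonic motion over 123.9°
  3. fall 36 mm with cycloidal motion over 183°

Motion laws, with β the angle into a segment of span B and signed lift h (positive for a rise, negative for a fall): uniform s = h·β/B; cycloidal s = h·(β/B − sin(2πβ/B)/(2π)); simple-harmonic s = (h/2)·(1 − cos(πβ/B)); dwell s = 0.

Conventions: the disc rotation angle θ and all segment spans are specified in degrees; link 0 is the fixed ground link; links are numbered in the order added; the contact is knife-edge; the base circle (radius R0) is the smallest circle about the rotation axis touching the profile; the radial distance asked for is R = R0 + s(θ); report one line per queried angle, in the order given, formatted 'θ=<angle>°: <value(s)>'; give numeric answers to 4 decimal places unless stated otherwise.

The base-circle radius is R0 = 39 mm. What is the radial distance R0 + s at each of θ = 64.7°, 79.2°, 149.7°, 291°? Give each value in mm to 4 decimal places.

segment 1 (0° to 53.1°, simple-harmonic, h = 14) is passed completely: s = 0.0000 + (14) = 14.0000
θ = 64.7° falls in segment 2 (53.1° to 177°, simple-harmonic, h = 22): β = 64.7 − 53.1 = 11.6°, B = 123.9°; Δs = 22/2·(1 − cos(π·0.0936)) = 0.4724; s = 14.0000 + 0.4724 = 14.4724
θ = 79.2° falls in segment 2 (53.1° to 177°, simple-harmonic, h = 22): β = 79.2 − 53.1 = 26.1°, B = 123.9°; Δs = 22/2·(1 − cos(π·0.2107)) = 2.3222; s = 14.0000 + 2.3222 = 16.3222
θ = 149.7° falls in segment 2 (53.1° to 177°, simple-harmonic, h = 22): β = 149.7 − 53.1 = 96.6°, B = 123.9°; Δs = 22/2·(1 − cos(π·0.7797)) = 19.4682; s = 14.0000 + 19.4682 = 33.4682
segment 2 (53.1° to 177°, simple-harmonic, h = 22) is passed completely: s = 14.0000 + (22) = 36.0000
θ = 291° falls in segment 3 (177° to 360°, cycloidal, h = -36): β = 291 − 177 = 114°, B = 183°; Δs = -36·(0.6230 − sin(2π·0.6230)/(2π)) = -26.4252; s = 36.0000 − 26.4252 = 9.5748
θ=64.7°: R = R0 + s = 39 + 14.4724 = 53.4724
θ=79.2°: R = R0 + s = 39 + 16.3222 = 55.3222
θ=149.7°: R = R0 + s = 39 + 33.4682 = 72.4682
θ=291°: R = R0 + s = 39 + 9.5748 = 48.5748

θ=64.7°: 53.4724
θ=79.2°: 55.3222
θ=149.7°: 72.4682
θ=291°: 48.5748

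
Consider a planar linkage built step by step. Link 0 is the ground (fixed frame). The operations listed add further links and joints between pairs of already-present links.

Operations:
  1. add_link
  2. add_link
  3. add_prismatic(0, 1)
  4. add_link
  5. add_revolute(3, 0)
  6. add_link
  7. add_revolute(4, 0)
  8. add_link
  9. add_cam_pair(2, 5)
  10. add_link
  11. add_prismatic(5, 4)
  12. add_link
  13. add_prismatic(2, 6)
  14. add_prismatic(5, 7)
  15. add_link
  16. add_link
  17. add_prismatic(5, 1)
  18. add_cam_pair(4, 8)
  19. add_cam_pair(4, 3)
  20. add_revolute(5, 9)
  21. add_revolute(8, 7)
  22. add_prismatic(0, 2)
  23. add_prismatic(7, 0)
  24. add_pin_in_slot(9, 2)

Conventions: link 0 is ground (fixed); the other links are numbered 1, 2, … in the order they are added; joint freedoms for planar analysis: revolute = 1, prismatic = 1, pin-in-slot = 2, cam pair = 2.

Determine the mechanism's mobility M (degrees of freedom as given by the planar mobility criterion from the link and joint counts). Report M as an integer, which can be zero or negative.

ground; <1,0,0>
#1 <2,0,0>
#2 <3,0,0>
P:0↔1 J1 <3,1,0>
#3 <4,1,0>
R:3↔0 J1 <4,2,0>
#4 <5,2,0>
R:4↔0 J1 <5,3,0>
#5 <6,3,0>
C:2↔5 J2 <6,3,1>
#6 <7,3,1>
P:5↔4 J1 <7,4,1>
#7 <8,4,1>
P:2↔6 J1 <8,5,1>
P:5↔7 J1 <8,6,1>
#8 <9,6,1>
#9 <10,6,1>
P:5↔1 J1 <10,7,1>
C:4↔8 J2 <10,7,2>
C:4↔3 J2 <10,7,3>
R:5↔9 J1 <10,8,3>
R:8↔7 J1 <10,9,3>
P:0↔2 J1 <10,10,3>
P:7↔0 J1 <10,11,3>
PS:9↔2 J2 <10,11,4>
3×9 − 2×11 − 1×4 = 1

M = 1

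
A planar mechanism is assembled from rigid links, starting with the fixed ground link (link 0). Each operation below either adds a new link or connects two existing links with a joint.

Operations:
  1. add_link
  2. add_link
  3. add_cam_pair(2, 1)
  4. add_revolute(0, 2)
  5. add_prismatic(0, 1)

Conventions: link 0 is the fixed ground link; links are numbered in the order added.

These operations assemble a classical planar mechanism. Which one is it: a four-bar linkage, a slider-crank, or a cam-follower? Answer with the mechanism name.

links: 3 (incl. ground); joints: 1 revolute, 1 prismatic, 1 higher (cam) pair, forming one closed loop
3 links, revolute + prismatic + higher pair in one loop → cam-follower

cam-follower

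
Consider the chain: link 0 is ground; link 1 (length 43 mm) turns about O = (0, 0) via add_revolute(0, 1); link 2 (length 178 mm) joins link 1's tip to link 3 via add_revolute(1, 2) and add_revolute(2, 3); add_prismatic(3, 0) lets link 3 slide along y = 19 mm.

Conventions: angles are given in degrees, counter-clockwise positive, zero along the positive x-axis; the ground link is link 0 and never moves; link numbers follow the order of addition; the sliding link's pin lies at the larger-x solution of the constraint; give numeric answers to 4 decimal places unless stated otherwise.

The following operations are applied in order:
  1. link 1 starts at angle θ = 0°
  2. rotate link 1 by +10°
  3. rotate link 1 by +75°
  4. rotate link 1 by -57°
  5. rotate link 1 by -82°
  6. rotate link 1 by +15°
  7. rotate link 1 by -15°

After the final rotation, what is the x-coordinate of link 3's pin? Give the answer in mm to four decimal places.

geometry: r = 43 mm, L = 178 mm, e = 19 mm; θ starts at 0°
rotate link 1 by +10°: θ ← 0° +10° = 10°
rotate link 1 by +75°: θ ← 10° +75° = 85°
rotate link 1 by -57°: θ ← 85° -57° = 28°
rotate link 1 by -82°: θ ← 28° -82° = -54°
rotate link 1 by +15°: θ ← -54° +15° = -39°
rotate link 1 by -15°: θ ← -39° -15° = -54°
crank pin P = (r cos θ, r sin θ) = (25.274766, -34.787731)
h = r sin θ − e = -34.787731 − 19 = -53.787731
x = r cos θ + √(L² − h²) = 25.274766 + 169.678755 = 194.953521

194.9535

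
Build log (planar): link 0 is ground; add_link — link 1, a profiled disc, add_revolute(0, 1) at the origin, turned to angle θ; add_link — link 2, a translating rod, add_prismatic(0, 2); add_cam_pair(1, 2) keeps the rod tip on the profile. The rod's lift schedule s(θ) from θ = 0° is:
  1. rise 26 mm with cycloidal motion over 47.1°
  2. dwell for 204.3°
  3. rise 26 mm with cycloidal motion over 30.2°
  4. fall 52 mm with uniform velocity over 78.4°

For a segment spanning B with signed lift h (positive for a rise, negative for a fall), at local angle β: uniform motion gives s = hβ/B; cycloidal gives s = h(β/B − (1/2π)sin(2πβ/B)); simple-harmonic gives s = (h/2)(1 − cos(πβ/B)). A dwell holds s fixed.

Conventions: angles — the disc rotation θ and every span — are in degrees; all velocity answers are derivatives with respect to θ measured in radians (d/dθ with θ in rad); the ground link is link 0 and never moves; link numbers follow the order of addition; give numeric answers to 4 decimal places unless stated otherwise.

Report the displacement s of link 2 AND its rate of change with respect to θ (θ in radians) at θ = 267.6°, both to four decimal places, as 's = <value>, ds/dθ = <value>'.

seg 1 [0°–47.1°] cycloidal, h=26: full span → s += 26 → s = 26.0000
seg 2 [47.1°–251.4°] dwell: s stays 26.0000
seg 3 [251.4°–281.6°] cycloidal, h=26: θ=267.6° here. β=16.2, B=30.2. 26·(0.5364 − sin(2π·0.5364)/(2π)) = 14.8858 → s = 40.8858
velocity in seg [251.4°–281.6°] (cycloidal), θ in radians: β = 16.2° = 0.2827 rad, B = 30.2° = 0.5271 rad; ds/dθ = (h/B)(1 − cos(2πβ/B)) = (26/0.5271)(1 − cos(2π·0.5364)) = 97.368828 mm/rad

s = 40.8858, ds/dθ = 97.3688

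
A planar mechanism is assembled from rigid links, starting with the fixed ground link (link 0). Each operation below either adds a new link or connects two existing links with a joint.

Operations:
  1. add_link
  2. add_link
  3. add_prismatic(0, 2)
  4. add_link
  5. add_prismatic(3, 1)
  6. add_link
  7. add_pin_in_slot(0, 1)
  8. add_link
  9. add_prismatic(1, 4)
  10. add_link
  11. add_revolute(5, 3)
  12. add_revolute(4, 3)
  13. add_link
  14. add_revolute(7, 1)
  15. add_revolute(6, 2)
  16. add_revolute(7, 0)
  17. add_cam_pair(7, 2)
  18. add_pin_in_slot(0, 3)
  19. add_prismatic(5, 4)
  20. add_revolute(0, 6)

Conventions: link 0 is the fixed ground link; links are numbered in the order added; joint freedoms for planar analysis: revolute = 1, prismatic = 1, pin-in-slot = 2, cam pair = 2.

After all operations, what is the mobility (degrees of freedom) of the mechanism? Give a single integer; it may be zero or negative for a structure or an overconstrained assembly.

link 0 = ground. State L|J1|J2 = 1|0|0
+link1  2|0|0
+link2  3|0|0
P(0,2) f=1→J1  3|1|0
+link3  4|1|0
P(3,1) f=1→J1  4|2|0
+link4  5|2|0
PS(0,1) f=2→J2  5|2|1
+link5  6|2|1
P(1,4) f=1→J1  6|3|1
+link6  7|3|1
R(5,3) f=1→J1  7|4|1
R(4,3) f=1→J1  7|5|1
+link7  8|5|1
R(7,1) f=1→J1  8|6|1
R(6,2) f=1→J1  8|7|1
R(7,0) f=1→J1  8|8|1
C(7,2) f=2→J2  8|8|2
PS(0,3) f=2→J2  8|8|3
P(5,4) f=1→J1  8|9|3
R(0,6) f=1→J1  8|10|3
M = 3(8−1)−2·10−3 = 21−20−3 = -2

M = -2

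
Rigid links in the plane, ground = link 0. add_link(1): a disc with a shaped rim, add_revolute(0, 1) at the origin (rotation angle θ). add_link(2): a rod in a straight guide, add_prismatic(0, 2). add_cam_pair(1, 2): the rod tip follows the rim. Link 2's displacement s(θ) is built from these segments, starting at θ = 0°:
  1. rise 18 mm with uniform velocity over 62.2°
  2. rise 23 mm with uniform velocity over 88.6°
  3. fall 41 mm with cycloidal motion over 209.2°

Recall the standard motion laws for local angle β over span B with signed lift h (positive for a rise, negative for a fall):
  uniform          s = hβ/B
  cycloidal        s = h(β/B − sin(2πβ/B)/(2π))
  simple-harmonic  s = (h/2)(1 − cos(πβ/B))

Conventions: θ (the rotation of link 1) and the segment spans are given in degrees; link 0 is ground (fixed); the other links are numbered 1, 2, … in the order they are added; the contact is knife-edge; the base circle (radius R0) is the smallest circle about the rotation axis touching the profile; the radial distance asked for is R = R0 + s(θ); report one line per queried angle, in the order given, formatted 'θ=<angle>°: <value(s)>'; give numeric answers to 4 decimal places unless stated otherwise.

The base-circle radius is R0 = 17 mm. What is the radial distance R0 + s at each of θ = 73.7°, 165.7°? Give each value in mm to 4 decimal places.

segment 1 (0° to 62.2°, uniform, h = 18) is passed completely: s = 0.0000 + (18) = 18.0000
θ = 73.7° falls in segment 2 (62.2° to 150.8°, uniform, h = 23): β = 73.7 − 62.2 = 11.5°, B = 88.6°; Δs = 23·11.5/88.6 = 2.9853; s = 18.0000 + 2.9853 = 20.9853
segment 2 (62.2° to 150.8°, uniform, h = 23) is passed completely: s = 18.0000 + (23) = 41.0000
θ = 165.7° falls in segment 3 (150.8° to 360°, cycloidal, h = -41): β = 165.7 − 150.8 = 14.9°, B = 209.2°; Δs = -41·(0.0712 − sin(2π·0.0712)/(2π)) = -0.0965; s = 41.0000 − 0.0965 = 40.9035
θ=73.7°: R = R0 + s = 17 + 20.9853 = 37.9853
θ=165.7°: R = R0 + s = 17 + 40.9035 = 57.9035

θ=73.7°: 37.9853
θ=165.7°: 57.9035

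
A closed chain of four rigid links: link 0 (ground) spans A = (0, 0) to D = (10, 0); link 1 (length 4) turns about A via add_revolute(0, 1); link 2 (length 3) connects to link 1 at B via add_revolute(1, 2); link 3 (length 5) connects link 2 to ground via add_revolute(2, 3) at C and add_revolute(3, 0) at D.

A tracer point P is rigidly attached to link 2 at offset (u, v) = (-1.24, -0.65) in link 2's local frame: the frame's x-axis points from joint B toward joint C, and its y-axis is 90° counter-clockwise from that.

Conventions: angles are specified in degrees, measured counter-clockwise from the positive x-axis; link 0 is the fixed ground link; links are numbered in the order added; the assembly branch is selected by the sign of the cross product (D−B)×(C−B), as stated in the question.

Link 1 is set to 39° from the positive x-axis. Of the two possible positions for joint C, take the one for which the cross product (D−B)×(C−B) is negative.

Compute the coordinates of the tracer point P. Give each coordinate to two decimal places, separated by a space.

A=(0,0), D=(10.00,0)
B = A + 4.00·(cos39°, sin39°) = (3.1086, 2.5173)
|BD| = 7.3368
circle(B,3.00) ∩ circle(D,5.00): a=2.5780, h=1.5343
  candidates: C₊=(6.0565,3.0739) cross=11.257; C₋=(5.0037,0.1916) cross=-11.257
  branch - wants cross < 0 → take C=(5.0037,0.1916) (cross=-11.257)
ex = (C−B)/|BC| = (0.6317,-0.7752); ey = (0.7752,0.6317)
P = B + -1.24·ex + -0.65·ey = (1.8214,3.0679)

1.82 3.07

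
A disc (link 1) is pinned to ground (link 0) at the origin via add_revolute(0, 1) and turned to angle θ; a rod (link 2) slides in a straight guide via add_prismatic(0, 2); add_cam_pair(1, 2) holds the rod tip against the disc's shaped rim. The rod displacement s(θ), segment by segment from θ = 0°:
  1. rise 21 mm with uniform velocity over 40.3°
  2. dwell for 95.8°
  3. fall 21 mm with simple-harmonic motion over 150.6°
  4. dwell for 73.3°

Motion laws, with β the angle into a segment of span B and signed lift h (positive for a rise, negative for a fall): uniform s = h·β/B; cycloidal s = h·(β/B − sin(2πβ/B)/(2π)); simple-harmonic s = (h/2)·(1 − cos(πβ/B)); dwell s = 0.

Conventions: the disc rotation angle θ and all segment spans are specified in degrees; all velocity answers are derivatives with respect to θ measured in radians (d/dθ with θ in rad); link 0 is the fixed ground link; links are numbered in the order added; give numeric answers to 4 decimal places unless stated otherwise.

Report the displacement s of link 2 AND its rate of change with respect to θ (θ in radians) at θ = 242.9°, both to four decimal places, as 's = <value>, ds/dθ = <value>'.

segment 1 (0° to 40.3°, uniform, h = 21) is passed completely: s = 0.0000 + (21) = 21.0000
segment 2 (40.3° to 136.1°, dwell): s unchanged at 21.0000
θ = 242.9° falls in segment 3 (136.1° to 286.7°, simple-harmonic, h = -21): β = 242.9 − 136.1 = 106.8°, B = 150.6°; Δs = -21/2·(1 − cos(π·0.7092)) = -16.9137; s = 21.0000 − 16.9137 = 4.0863
velocity in seg [136.1°–286.7°] (simple-harmonic), θ in radians: β = 106.8° = 1.8640 rad, B = 150.6° = 2.6285 rad; ds/dθ = (πh/(2B)) sin(πβ/B) = (π·(-21)/(2·2.6285)) sin(π·0.7092) = -9.936471 mm/rad

s = 4.0863, ds/dθ = -9.9365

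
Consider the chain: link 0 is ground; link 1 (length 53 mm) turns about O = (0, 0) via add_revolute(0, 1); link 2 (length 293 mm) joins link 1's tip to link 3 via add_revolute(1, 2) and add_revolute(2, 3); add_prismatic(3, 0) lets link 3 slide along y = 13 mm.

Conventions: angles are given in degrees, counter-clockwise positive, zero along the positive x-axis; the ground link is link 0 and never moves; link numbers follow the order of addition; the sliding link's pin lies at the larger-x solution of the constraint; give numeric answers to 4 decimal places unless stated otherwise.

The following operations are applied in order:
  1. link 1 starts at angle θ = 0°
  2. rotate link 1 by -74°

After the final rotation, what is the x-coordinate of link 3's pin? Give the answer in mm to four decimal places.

geometry: r = 53 mm, L = 293 mm, e = 13 mm; θ starts at 0°
rotate link 1 by -74°: θ ← 0° -74° = -74°
crank pin P = (r cos θ, r sin θ) = (14.608780, -50.946870)
h = r sin θ − e = -50.946870 − 13 = -63.946870
x = r cos θ + √(L² − h²) = 14.608780 + 285.936702 = 300.545482

300.5455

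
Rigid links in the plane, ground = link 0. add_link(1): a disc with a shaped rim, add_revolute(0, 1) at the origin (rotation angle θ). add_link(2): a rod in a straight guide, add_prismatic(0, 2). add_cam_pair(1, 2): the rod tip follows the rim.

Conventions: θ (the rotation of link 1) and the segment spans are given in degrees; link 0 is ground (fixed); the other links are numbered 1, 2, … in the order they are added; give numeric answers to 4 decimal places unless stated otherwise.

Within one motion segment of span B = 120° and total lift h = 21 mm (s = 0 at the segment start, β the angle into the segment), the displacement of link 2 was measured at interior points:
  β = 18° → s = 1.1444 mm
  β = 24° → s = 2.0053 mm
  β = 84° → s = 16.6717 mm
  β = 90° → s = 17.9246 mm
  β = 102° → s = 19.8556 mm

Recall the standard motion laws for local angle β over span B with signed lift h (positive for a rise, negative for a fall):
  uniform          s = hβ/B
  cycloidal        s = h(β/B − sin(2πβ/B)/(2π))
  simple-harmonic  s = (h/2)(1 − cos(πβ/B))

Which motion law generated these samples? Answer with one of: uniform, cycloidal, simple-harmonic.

candidates at β/B = r: uniform s = h·r (linear in β); cycloidal s = h·(r − sin(2πr)/(2π)); simple-harmonic s = (h/2)(1 − cos(πr))
β=18°: printed 1.1444 | uniform 3.1500, cycloidal 0.4461, simple-harmonic 1.1444
β=24°: printed 2.0053 | uniform 4.2000, cycloidal 1.0213, simple-harmonic 2.0053
β=84°: printed 16.6717 | uniform 14.7000, cycloidal 17.8787, simple-harmonic 16.6717
β=90°: printed 17.9246 | uniform 15.7500, cycloidal 19.0923, simple-harmonic 17.9246
β=102°: printed 19.8556 | uniform 17.8500, cycloidal 20.5539, simple-harmonic 19.8556
only one law matches every sample → simple-harmonic

simple-harmonic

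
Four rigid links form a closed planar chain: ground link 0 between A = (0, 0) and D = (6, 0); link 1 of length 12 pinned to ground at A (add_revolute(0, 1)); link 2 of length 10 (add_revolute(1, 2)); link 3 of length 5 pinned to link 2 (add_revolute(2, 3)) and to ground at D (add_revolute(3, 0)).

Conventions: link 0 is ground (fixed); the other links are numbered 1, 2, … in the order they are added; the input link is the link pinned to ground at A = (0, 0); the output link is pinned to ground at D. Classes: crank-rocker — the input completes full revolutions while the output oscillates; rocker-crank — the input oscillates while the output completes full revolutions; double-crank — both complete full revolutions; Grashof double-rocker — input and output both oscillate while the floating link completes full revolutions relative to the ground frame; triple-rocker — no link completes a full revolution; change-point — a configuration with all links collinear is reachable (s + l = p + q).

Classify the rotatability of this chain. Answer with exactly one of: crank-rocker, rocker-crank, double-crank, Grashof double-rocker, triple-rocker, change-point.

lengths: ground=6, input=12, coupler=10, output=5
sorted: s=5 (shortest), l=12 (longest), p+q=16
s + l = 17 vs p + q = 16
s + l > p + q → non-Grashof → no link fully rotates → triple-rocker

triple-rocker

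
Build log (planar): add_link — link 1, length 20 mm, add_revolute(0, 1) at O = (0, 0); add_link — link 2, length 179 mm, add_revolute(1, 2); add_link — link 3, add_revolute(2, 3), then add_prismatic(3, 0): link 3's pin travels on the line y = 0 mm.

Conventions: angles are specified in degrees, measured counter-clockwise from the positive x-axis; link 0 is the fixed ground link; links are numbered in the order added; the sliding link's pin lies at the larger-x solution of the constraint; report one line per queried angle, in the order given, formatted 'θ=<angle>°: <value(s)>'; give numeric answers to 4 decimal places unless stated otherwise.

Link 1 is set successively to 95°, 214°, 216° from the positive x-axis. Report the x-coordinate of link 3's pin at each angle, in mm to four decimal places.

geometry: r = 20 mm, L = 179 mm, e = 0 mm
θ=95°: crank pin P = (r cos θ, r sin θ) = (-1.743115, 19.923894)
θ=95°: h = r sin θ − e = 19.923894 − 0 = 19.923894
θ=95°: x = r cos θ + √(L² − h²) = -1.743115 + 177.887713 = 176.144598
θ=214°: crank pin P = (r cos θ, r sin θ) = (-16.580751, -11.183858)
θ=214°: h = r sin θ − e = -11.183858 − 0 = -11.183858
θ=214°: x = r cos θ + √(L² − h²) = -16.580751 + 178.650277 = 162.069525
θ=216°: crank pin P = (r cos θ, r sin θ) = (-16.180340, -11.755705)
θ=216°: h = r sin θ − e = -11.755705 − 0 = -11.755705
θ=216°: x = r cos θ + √(L² − h²) = -16.180340 + 178.613559 = 162.433219

θ=95°: 176.1446
θ=214°: 162.0695
θ=216°: 162.4332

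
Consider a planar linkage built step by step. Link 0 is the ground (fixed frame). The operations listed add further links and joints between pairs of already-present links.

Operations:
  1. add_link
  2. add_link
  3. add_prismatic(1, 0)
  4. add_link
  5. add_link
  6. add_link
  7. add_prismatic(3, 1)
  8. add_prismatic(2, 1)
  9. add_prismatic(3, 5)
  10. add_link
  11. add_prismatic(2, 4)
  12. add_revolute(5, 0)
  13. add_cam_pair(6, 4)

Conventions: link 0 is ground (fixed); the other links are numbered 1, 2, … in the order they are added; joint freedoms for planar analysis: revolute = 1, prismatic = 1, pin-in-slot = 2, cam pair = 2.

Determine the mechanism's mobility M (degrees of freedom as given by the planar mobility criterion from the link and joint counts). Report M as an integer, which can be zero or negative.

(L,J1,J2)=(1,0,0); link0 fixed
link1: (2,0,0)
link2: (3,0,0)
P 1-0 [J1]: (3,1,0)
link3: (4,1,0)
link4: (5,1,0)
link5: (6,1,0)
P 3-1 [J1]: (6,2,0)
P 2-1 [J1]: (6,3,0)
P 3-5 [J1]: (6,4,0)
link6: (7,4,0)
P 2-4 [J1]: (7,5,0)
R 5-0 [J1]: (7,6,0)
C 6-4 [J2]: (7,6,1)
Grübler: 3·6 − 2·6 − 1 = 5

M = 5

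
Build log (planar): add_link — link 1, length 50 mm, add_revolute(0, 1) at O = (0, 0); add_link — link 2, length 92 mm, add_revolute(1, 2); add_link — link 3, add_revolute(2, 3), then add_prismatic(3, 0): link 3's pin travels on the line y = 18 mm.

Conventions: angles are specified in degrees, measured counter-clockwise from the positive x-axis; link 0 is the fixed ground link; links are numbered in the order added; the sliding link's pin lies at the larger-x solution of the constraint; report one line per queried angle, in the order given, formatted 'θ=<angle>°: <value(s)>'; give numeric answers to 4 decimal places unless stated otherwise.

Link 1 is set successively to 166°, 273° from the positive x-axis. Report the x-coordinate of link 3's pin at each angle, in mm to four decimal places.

geometry: r = 50 mm, L = 92 mm, e = 18 mm
θ=166°: crank pin P = (r cos θ, r sin θ) = (-48.514786, 12.096095)
θ=166°: h = r sin θ − e = 12.096095 − 18 = -5.903905
θ=166°: x = r cos θ + √(L² − h²) = -48.514786 + 91.810369 = 43.295583
θ=273°: crank pin P = (r cos θ, r sin θ) = (2.616798, -49.931477)
θ=273°: h = r sin θ − e = -49.931477 − 18 = -67.931477
θ=273°: x = r cos θ + √(L² − h²) = 2.616798 + 62.042844 = 64.659642

θ=166°: 43.2956
θ=273°: 64.6596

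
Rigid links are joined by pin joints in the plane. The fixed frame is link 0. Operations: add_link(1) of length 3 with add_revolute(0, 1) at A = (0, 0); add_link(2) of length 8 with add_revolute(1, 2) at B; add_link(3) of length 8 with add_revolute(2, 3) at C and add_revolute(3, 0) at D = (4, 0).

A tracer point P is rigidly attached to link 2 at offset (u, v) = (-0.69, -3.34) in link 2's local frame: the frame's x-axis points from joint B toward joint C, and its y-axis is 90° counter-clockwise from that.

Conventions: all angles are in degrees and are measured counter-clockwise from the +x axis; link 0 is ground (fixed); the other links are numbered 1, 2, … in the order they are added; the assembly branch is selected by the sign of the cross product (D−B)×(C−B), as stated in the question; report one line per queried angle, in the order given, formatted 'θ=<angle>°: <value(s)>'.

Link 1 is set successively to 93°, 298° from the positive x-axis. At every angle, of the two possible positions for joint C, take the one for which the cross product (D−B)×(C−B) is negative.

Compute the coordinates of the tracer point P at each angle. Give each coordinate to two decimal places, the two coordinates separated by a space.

A=(0,0), D=(4.00,0)
θ=93°: B = A + 3.00·(cos93°, sin93°) = (-0.1570, 2.9959)
θ=93°: |BD| = 5.1241
θ=93°: circle(B,8.00) ∩ circle(D,8.00): a=2.5620, h=7.5787
θ=93°:   candidates: C₊=(6.3525,7.6463) cross=38.834; C₋=(-2.5095,-4.6504) cross=-38.834
θ=93°:   branch - wants cross < 0 → take C=(-2.5095,-4.6504) (cross=-38.834)
θ=93°: ex = (C−B)/|BC| = (-0.2941,-0.9558); ey = (0.9558,-0.2941)
θ=93°: P = B + -0.69·ex + -3.34·ey = (-3.1464,4.6376)
θ=298°: B = A + 3.00·(cos298°, sin298°) = (1.4084, -2.6488)
θ=298°: |BD| = 3.7058
θ=298°: circle(B,8.00) ∩ circle(D,8.00): a=1.8529, h=7.7825
θ=298°:   candidates: C₊=(-2.8586,4.1182) cross=28.840; C₋=(8.2670,-6.7670) cross=-28.840
θ=298°:   branch - wants cross < 0 → take C=(8.2670,-6.7670) (cross=-28.840)
θ=298°: ex = (C−B)/|BC| = (0.8573,-0.5148); ey = (0.5148,0.8573)
θ=298°: P = B + -0.69·ex + -3.34·ey = (-0.9025,-5.1571)

θ=93°: -3.15 4.64
θ=298°: -0.90 -5.16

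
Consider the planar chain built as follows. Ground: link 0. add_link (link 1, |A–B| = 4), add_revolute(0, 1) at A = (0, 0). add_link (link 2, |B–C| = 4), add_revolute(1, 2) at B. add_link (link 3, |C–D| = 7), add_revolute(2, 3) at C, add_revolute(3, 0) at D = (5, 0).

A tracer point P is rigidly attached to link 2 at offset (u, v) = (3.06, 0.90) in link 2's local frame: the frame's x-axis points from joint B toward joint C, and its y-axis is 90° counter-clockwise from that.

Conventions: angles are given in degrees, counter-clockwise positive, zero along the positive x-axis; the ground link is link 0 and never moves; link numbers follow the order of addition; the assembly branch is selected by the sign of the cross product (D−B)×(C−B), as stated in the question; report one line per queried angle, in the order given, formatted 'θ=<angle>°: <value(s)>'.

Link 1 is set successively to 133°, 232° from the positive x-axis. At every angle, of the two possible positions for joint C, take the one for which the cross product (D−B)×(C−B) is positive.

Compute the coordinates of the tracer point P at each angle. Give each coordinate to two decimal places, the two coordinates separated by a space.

A=(0,0), D=(5.00,0)
θ=133°: B = A + 4.00·(cos133°, sin133°) = (-2.7280, 2.9254)
θ=133°: |BD| = 8.2632
θ=133°: circle(B,4.00) ∩ circle(D,7.00): a=2.1348, h=3.3827
θ=133°:   candidates: C₊=(0.4661,5.3333) cross=27.952; C₋=(-1.9291,-0.9940) cross=-27.952
θ=133°:   branch + wants cross > 0 → take C=(0.4661,5.3333) (cross=27.952)
θ=133°: ex = (C−B)/|BC| = (0.7985,0.6020); ey = (-0.6020,0.7985)
θ=133°: P = B + 3.06·ex + 0.90·ey = (-0.8263,5.4861)
θ=232°: B = A + 4.00·(cos232°, sin232°) = (-2.4626, -3.1520)
θ=232°: |BD| = 8.1010
θ=232°: circle(B,4.00) ∩ circle(D,7.00): a=2.0137, h=3.4561
θ=232°:   candidates: C₊=(-1.9524,0.8153) cross=27.998; C₋=(0.7372,-5.5523) cross=-27.998
θ=232°:   branch + wants cross > 0 → take C=(-1.9524,0.8153) (cross=27.998)
θ=232°: ex = (C−B)/|BC| = (0.1276,0.9918); ey = (-0.9918,0.1276)
θ=232°: P = B + 3.06·ex + 0.90·ey = (-2.9649,-0.0022)

θ=133°: -0.83 5.49
θ=232°: -2.96 -0.00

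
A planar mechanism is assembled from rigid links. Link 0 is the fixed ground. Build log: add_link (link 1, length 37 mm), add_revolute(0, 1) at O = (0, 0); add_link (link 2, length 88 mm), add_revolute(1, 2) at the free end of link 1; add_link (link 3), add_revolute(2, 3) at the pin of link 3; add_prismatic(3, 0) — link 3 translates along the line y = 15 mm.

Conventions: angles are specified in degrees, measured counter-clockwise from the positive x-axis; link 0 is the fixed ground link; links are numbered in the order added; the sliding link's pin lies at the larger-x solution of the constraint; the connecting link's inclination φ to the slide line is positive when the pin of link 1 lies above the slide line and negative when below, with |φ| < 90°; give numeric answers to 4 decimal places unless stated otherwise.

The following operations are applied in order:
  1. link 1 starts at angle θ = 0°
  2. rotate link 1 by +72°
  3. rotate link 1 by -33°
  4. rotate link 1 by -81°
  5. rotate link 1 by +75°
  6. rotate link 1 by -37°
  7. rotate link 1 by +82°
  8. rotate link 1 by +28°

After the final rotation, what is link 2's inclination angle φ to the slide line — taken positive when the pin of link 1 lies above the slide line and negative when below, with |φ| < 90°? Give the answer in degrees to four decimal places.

geometry: r = 37 mm, L = 88 mm, e = 15 mm; θ starts at 0°
rotate link 1 by +72°: θ ← 0° +72° = 72°
rotate link 1 by -33°: θ ← 72° -33° = 39°
rotate link 1 by -81°: θ ← 39° -81° = -42°
rotate link 1 by +75°: θ ← -42° +75° = 33°
rotate link 1 by -37°: θ ← 33° -37° = -4°
rotate link 1 by +82°: θ ← -4° +82° = 78°
rotate link 1 by +28°: θ ← 78° +28° = 106°
h = r sin θ − e = 35.566683 − 15 = 20.566683
sin φ = h / L = 20.566683 / 88 = 0.23371230
φ = arcsin(0.23371230) = 13.515730°

13.5157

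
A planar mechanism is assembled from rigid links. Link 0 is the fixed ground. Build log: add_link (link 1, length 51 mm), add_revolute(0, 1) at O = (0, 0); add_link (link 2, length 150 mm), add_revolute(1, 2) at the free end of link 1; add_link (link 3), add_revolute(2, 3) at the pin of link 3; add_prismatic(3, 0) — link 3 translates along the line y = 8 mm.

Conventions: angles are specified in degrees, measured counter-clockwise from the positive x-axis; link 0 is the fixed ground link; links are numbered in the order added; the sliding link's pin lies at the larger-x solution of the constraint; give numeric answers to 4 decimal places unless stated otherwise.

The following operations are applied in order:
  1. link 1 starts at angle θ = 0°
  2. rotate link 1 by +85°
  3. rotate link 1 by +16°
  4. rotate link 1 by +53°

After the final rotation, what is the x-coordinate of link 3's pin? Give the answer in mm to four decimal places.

geometry: r = 51 mm, L = 150 mm, e = 8 mm; θ starts at 0°
rotate link 1 by +85°: θ ← 0° +85° = 85°
rotate link 1 by +16°: θ ← 85° +16° = 101°
rotate link 1 by +53°: θ ← 101° +53° = 154°
crank pin P = (r cos θ, r sin θ) = (-45.838496, 22.356928)
h = r sin θ − e = 22.356928 − 8 = 14.356928
x = r cos θ + √(L² − h²) = -45.838496 + 149.311348 = 103.472852

103.4729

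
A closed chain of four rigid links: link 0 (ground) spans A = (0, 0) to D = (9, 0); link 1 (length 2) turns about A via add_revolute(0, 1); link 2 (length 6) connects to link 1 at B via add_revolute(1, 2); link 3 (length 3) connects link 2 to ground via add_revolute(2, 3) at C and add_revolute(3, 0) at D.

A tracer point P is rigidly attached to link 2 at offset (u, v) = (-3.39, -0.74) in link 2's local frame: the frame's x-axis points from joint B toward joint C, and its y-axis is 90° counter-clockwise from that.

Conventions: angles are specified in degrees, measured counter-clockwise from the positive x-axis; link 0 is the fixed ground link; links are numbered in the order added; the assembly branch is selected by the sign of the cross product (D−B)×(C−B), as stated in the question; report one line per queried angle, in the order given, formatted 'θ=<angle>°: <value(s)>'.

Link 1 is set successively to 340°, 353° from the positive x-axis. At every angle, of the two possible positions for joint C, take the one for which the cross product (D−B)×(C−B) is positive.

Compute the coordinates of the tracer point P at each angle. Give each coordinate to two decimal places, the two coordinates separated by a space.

A=(0,0), D=(9.00,0)
θ=340°: B = A + 2.00·(cos340°, sin340°) = (1.8794, -0.6840)
θ=340°: |BD| = 7.1534
θ=340°: circle(B,6.00) ∩ circle(D,3.00): a=5.4639, h=2.4790
θ=340°:   candidates: C₊=(7.0812,2.3061) cross=17.734; C₋=(7.5553,-2.6292) cross=-17.734
θ=340°:   branch + wants cross > 0 → take C=(7.0812,2.3061) (cross=17.734)
θ=340°: ex = (C−B)/|BC| = (0.8670,0.4984); ey = (-0.4984,0.8670)
θ=340°: P = B + -3.39·ex + -0.74·ey = (-0.6909,-3.0150)
θ=353°: B = A + 2.00·(cos353°, sin353°) = (1.9851, -0.2437)
θ=353°: |BD| = 7.0191
θ=353°: circle(B,6.00) ∩ circle(D,3.00): a=5.4329, h=2.5463
θ=353°:   candidates: C₊=(7.3263,2.4897) cross=17.873; C₋=(7.5031,-2.5999) cross=-17.873
θ=353°:   branch + wants cross > 0 → take C=(7.3263,2.4897) (cross=17.873)
θ=353°: ex = (C−B)/|BC| = (0.8902,0.4556); ey = (-0.4556,0.8902)
θ=353°: P = B + -3.39·ex + -0.74·ey = (-0.6956,-2.4469)

θ=340°: -0.69 -3.02
θ=353°: -0.70 -2.45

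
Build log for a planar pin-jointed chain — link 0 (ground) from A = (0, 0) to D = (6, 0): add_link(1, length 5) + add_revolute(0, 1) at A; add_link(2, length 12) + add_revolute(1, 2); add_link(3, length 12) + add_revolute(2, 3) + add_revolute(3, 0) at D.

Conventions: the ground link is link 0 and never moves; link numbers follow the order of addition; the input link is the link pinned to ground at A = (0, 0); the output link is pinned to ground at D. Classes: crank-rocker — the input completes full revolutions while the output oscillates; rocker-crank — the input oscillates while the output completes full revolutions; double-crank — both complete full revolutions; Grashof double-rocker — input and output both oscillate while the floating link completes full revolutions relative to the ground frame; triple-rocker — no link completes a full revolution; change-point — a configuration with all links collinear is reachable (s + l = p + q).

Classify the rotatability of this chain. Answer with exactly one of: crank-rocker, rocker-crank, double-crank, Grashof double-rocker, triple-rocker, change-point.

lengths: ground=6, input=5, coupler=12, output=12
sorted: s=5 (shortest), l=12 (longest), p+q=18
s + l = 17 vs p + q = 18
s + l < p + q (Grashof) with shortest = input link → crank-rocker

crank-rocker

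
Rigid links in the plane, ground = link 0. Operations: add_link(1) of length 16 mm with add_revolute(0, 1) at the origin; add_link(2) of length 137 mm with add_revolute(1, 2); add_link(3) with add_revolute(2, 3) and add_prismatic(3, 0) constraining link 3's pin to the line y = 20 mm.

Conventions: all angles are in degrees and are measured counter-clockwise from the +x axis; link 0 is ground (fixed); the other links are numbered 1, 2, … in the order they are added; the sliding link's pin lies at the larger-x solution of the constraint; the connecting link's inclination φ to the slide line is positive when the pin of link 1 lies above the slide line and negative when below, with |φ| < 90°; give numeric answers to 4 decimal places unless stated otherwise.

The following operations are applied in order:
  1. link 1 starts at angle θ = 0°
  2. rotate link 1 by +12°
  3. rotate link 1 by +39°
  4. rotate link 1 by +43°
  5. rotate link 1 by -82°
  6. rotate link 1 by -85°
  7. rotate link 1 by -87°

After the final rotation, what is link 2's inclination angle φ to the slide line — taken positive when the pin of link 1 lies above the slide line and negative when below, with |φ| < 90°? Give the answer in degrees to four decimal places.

geometry: r = 16 mm, L = 137 mm, e = 20 mm; θ starts at 0°
rotate link 1 by +12°: θ ← 0° +12° = 12°
rotate link 1 by +39°: θ ← 12° +39° = 51°
rotate link 1 by +43°: θ ← 51° +43° = 94°
rotate link 1 by -82°: θ ← 94° -82° = 12°
rotate link 1 by -85°: θ ← 12° -85° = -73°
rotate link 1 by -87°: θ ← -73° -87° = -160°
h = r sin θ − e = -5.472322 − 20 = -25.472322
sin φ = h / L = -25.472322 / 137 = -0.18592936
φ = arcsin(-0.18592936) = -10.715321°

-10.7153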